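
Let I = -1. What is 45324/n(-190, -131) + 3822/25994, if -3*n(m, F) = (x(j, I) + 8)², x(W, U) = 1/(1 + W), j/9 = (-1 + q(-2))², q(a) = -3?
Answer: -1376051651447/648849231 ≈ -2120.8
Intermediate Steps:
j = 144 (j = 9*(-1 - 3)² = 9*(-4)² = 9*16 = 144)
n(m, F) = -449307/21025 (n(m, F) = -(1/(1 + 144) + 8)²/3 = -(1/145 + 8)²/3 = -(1161/145)²/3 = -⅓*1347921/21025 = -449307/21025)
45324/n(-190, -131) + 3822/25994 = 45324/(-449307/21025) + 3822/25994 = 45324*(-21025/449307) + 3822*(1/25994) = -105881900/49923 + 1911/12997 = -1376051651447/648849231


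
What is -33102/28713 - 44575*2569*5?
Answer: -5480028000659/9571 ≈ -5.7257e+8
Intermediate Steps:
-33102/28713 - 44575*2569*5 = -33102*1/28713 - 44575/(1/12845) = -11034/9571 - 44575/1/12845 = -11034/9571 - 44575*12845 = -11034/9571 - 572565875 = -5480028000659/9571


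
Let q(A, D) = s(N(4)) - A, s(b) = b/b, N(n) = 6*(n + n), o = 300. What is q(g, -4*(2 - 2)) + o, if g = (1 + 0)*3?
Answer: 298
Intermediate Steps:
N(n) = 12*n (N(n) = 6*(2*n) = 12*n)
s(b) = 1
g = 3 (g = 1*3 = 3)
q(A, D) = 1 - A
q(g, -4*(2 - 2)) + o = (1 - 1*3) + 300 = (1 - 3) + 300 = -2 + 300 = 298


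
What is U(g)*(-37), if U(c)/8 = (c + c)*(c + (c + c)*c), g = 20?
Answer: -9708800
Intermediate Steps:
U(c) = 16*c*(c + 2*c**2) (U(c) = 8*((c + c)*(c + (c + c)*c)) = 8*((2*c)*(c + (2*c)*c)) = 8*((2*c)*(c + 2*c**2)) = 8*(2*c*(c + 2*c**2)) = 16*c*(c + 2*c**2))
U(g)*(-37) = (20**2*(16 + 32*20))*(-37) = (400*(16 + 640))*(-37) = (400*656)*(-37) = 262400*(-37) = -9708800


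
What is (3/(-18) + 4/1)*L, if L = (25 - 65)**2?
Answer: 18400/3 ≈ 6133.3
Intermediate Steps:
L = 1600 (L = (-40)**2 = 1600)
(3/(-18) + 4/1)*L = (3/(-18) + 4/1)*1600 = (3*(-1/18) + 4*1)*1600 = (-1/6 + 4)*1600 = (23/6)*1600 = 18400/3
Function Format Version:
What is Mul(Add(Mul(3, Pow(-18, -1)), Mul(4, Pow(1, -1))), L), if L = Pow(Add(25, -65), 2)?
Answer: Rational(18400, 3) ≈ 6133.3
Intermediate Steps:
L = 1600 (L = Pow(-40, 2) = 1600)
Mul(Add(Mul(3, Pow(-18, -1)), Mul(4, Pow(1, -1))), L) = Mul(Add(Mul(3, Pow(-18, -1)), Mul(4, Pow(1, -1))), 1600) = Mul(Add(Mul(3, Rational(-1, 18)), Mul(4, 1)), 1600) = Mul(Add(Rational(-1, 6), 4), 1600) = Mul(Rational(23, 6), 1600) = Rational(18400, 3)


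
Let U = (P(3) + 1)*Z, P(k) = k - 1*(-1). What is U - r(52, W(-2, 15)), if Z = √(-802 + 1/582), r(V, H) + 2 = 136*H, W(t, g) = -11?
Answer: 1498 + 5*I*√271656066/582 ≈ 1498.0 + 141.6*I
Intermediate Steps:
P(k) = 1 + k (P(k) = k + 1 = 1 + k)
r(V, H) = -2 + 136*H
Z = I*√271656066/582 (Z = √(-802 + 1/582) = √(-466763/582) = I*√271656066/582 ≈ 28.32*I)
U = 5*I*√271656066/582 (U = ((1 + 3) + 1)*(I*√271656066/582) = (4 + 1)*(I*√271656066/582) = 5*(I*√271656066/582) = 5*I*√271656066/582 ≈ 141.6*I)
U - r(52, W(-2, 15)) = 5*I*√271656066/582 - (-2 + 136*(-11)) = 5*I*√271656066/582 - (-2 - 1496) = 5*I*√271656066/582 - 1*(-1498) = 5*I*√271656066/582 + 1498 = 1498 + 5*I*√271656066/582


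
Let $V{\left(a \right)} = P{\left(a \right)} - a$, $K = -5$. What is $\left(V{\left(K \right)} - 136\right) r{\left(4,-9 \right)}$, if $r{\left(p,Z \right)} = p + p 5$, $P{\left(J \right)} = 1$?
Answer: $-3120$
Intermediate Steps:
$V{\left(a \right)} = 1 - a$
$r{\left(p,Z \right)} = 6 p$ ($r{\left(p,Z \right)} = p + 5 p = 6 p$)
$\left(V{\left(K \right)} - 136\right) r{\left(4,-9 \right)} = \left(\left(1 - -5\right) - 136\right) 6 \cdot 4 = \left(\left(1 + 5\right) - 136\right) 24 = \left(6 - 136\right) 24 = \left(-130\right) 24 = -3120$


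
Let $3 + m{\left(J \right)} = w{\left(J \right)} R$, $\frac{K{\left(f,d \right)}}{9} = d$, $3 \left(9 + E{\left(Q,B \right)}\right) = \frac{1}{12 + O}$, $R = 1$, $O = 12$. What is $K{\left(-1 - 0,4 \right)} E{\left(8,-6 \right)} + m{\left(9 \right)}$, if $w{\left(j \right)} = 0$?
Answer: $- \frac{653}{2} \approx -326.5$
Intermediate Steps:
$E{\left(Q,B \right)} = - \frac{647}{72}$ ($E{\left(Q,B \right)} = -9 + \frac{1}{3 \left(12 + 12\right)} = -9 + \frac{1}{3 \cdot 24} = -9 + \frac{1}{3} \cdot \frac{1}{24} = -9 + \frac{1}{72} = - \frac{647}{72}$)
$K{\left(f,d \right)} = 9 d$
$m{\left(J \right)} = -3$ ($m{\left(J \right)} = -3 + 0 \cdot 1 = -3 + 0 = -3$)
$K{\left(-1 - 0,4 \right)} E{\left(8,-6 \right)} + m{\left(9 \right)} = 9 \cdot 4 \left(- \frac{647}{72}\right) - 3 = 36 \left(- \frac{647}{72}\right) - 3 = - \frac{647}{2} - 3 = - \frac{653}{2}$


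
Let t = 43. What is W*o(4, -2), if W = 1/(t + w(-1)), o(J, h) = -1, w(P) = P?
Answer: -1/42 ≈ -0.023810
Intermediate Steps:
W = 1/42 (W = 1/(43 - 1) = 1/42 ≈ 0.023810)
W*o(4, -2) = (1/42)*(-1) = -1/42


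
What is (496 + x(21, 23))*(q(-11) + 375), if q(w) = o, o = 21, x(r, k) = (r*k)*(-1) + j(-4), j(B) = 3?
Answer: 6336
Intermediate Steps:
x(r, k) = 3 - k*r (x(r, k) = (r*k)*(-1) + 3 = (k*r)*(-1) + 3 = -k*r + 3 = 3 - k*r)
q(w) = 21
(496 + x(21, 23))*(q(-11) + 375) = (496 + (3 - 1*23*21))*(21 + 375) = (496 + (3 - 483))*396 = (496 - 480)*396 = 16*396 = 6336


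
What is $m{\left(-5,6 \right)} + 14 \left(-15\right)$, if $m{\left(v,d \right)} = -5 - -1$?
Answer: $-214$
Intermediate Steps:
$m{\left(v,d \right)} = -4$ ($m{\left(v,d \right)} = -5 + 1 = -4$)
$m{\left(-5,6 \right)} + 14 \left(-15\right) = -4 + 14 \left(-15\right) = -4 - 210 = -214$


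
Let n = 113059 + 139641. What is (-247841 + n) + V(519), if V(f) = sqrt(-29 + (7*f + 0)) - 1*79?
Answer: 4780 + 2*sqrt(901) ≈ 4840.0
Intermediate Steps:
n = 252700
V(f) = -79 + sqrt(-29 + 7*f) (V(f) = sqrt(-29 + 7*f) - 79 = -79 + sqrt(-29 + 7*f))
(-247841 + n) + V(519) = (-247841 + 252700) + (-79 + sqrt(-29 + 7*519)) = 4859 + (-79 + sqrt(-29 + 3633)) = 4859 + (-79 + sqrt(3604)) = 4859 + (-79 + 2*sqrt(901)) = 4780 + 2*sqrt(901)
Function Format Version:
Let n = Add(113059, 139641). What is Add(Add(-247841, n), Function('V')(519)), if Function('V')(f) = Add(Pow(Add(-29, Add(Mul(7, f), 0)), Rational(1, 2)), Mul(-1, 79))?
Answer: Add(4780, Mul(2, Pow(901, Rational(1, 2)))) ≈ 4840.0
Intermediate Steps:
n = 252700
Function('V')(f) = Add(-79, Pow(Add(-29, Mul(7, f)), Rational(1, 2))) (Function('V')(f) = Add(Pow(Add(-29, Mul(7, f)), Rational(1, 2)), -79) = Add(-79, Pow(Add(-29, Mul(7, f)), Rational(1, 2))))
Add(Add(-247841, n), Function('V')(519)) = Add(Add(-247841, 252700), Add(-79, Pow(Add(-29, Mul(7, 519)), Rational(1, 2)))) = Add(4859, Add(-79, Pow(Add(-29, 3633), Rational(1, 2)))) = Add(4859, Add(-79, Pow(3604, Rational(1, 2)))) = Add(4859, Add(-79, Mul(2, Pow(901, Rational(1, 2))))) = Add(4780, Mul(2, Pow(901, Rational(1, 2))))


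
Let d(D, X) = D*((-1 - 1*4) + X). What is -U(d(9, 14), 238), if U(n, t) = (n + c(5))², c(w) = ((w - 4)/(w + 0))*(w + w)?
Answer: -6889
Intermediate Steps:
d(D, X) = D*(-5 + X) (d(D, X) = D*((-1 - 4) + X) = D*(-5 + X))
c(w) = -8 + 2*w (c(w) = ((-4 + w)/w)*(2*w) = -8 + 2*w)
U(n, t) = (2 + n)² (U(n, t) = (n + (-8 + 2*5))² = (n + (-8 + 10))² = (n + 2)² = (2 + n)²)
-U(d(9, 14), 238) = -(2 + 9*(-5 + 14))² = -(2 + 9*9)² = -(2 + 81)² = -1*83² = -1*6889 = -6889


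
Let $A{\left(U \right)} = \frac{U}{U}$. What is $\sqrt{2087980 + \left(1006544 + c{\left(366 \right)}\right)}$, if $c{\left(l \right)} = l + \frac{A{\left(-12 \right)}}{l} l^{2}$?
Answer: $2 \sqrt{773814} \approx 1759.3$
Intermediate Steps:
$A{\left(U \right)} = 1$
$c{\left(l \right)} = 2 l$ ($c{\left(l \right)} = l + 1 \frac{1}{l} l^{2} = l + \frac{l^{2}}{l} = l + l = 2 l$)
$\sqrt{2087980 + \left(1006544 + c{\left(366 \right)}\right)} = \sqrt{2087980 + \left(1006544 + 2 \cdot 366\right)} = \sqrt{2087980 + \left(1006544 + 732\right)} = \sqrt{2087980 + 1007276} = \sqrt{3095256} = 2 \sqrt{773814}$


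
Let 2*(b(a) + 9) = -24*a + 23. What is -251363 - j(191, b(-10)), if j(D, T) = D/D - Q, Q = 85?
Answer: -251279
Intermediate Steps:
b(a) = 5/2 - 12*a (b(a) = -9 + (-24*a + 23)/2 = -9 + (23 - 24*a)/2 = -9 + (23/2 - 12*a) = 5/2 - 12*a)
j(D, T) = -84 (j(D, T) = D/D - 1*85 = 1 - 85 = -84)
-251363 - j(191, b(-10)) = -251363 - 1*(-84) = -251363 + 84 = -251279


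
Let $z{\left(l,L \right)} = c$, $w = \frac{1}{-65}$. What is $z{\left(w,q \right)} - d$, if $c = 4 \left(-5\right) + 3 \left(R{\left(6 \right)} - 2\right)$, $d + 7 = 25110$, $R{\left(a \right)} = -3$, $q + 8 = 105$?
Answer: $-25138$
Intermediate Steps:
$q = 97$ ($q = -8 + 105 = 97$)
$d = 25103$ ($d = -7 + 25110 = 25103$)
$c = -35$ ($c = 4 \left(-5\right) + 3 \left(-3 - 2\right) = -20 + 3 \left(-5\right) = -20 - 15 = -35$)
$w = - \frac{1}{65} \approx -0.015385$
$z{\left(l,L \right)} = -35$
$z{\left(w,q \right)} - d = -35 - 25103 = -25138$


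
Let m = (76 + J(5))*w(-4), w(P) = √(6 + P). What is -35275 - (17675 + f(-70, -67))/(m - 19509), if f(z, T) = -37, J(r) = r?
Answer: -4474965384661/126862653 + 158742*√2/42287551 ≈ -35274.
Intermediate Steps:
m = 81*√2 (m = (76 + 5)*√(6 - 4) = 81*√2 ≈ 114.55)
-35275 - (17675 + f(-70, -67))/(m - 19509) = -35275 - (17675 - 37)/(81*√2 - 19509) = -35275 - 17638/(-19509 + 81*√2)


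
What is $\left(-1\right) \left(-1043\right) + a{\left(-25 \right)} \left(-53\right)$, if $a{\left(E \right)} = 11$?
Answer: $460$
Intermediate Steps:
$\left(-1\right) \left(-1043\right) + a{\left(-25 \right)} \left(-53\right) = \left(-1\right) \left(-1043\right) + 11 \left(-53\right) = 1043 - 583 = 460$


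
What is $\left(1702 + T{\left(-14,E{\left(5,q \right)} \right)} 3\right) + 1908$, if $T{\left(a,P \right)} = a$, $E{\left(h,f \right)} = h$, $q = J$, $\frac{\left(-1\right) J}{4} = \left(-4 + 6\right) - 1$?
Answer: $3568$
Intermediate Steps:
$J = -4$ ($J = - 4 \left(\left(-4 + 6\right) - 1\right) = - 4 \left(2 - 1\right) = \left(-4\right) 1 = -4$)
$q = -4$
$\left(1702 + T{\left(-14,E{\left(5,q \right)} \right)} 3\right) + 1908 = \left(1702 - 42\right) + 1908 = 1660 + 1908 = 3568$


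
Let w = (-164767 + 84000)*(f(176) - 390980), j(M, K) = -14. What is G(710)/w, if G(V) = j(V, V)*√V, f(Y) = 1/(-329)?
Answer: -4606*√710/10389254746907 ≈ -1.1813e-8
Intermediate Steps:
f(Y) = -1/329
G(V) = -14*√V
w = 10389254746907/329 (w = (-164767 + 84000)*(-1/329 - 390980) = -80767*(-128632421/329) = 10389254746907/329 ≈ 3.1578e+10)
G(710)/w = (-14*√710)/(10389254746907/329) = -14*√710*(329/10389254746907) = -4606*√710/10389254746907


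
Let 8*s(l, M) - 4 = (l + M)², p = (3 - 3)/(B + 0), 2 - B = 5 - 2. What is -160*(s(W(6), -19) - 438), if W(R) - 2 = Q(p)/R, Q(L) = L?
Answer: 64220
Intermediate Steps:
B = -1 (B = 2 - (5 - 2) = 2 - 1*3 = 2 - 3 = -1)
p = 0 (p = (3 - 3)/(-1 + 0) = 0/(-1) = 0*(-1) = 0)
W(R) = 2 (W(R) = 2 + 0/R = 2 + 0 = 2)
s(l, M) = ½ + (M + l)²/8 (s(l, M) = ½ + (l + M)²/8 = ½ + (M + l)²/8)
-160*(s(W(6), -19) - 438) = -160*((½ + (-19 + 2)²/8) - 438) = -160*((½ + (⅛)*(-17)²) - 438) = -160*((½ + (⅛)*289) - 438) = -160*((½ + 289/8) - 438) = -160*(293/8 - 438) = -160*(-3211/8) = 64220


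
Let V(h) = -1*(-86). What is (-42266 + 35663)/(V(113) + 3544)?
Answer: -2201/1210 ≈ -1.8190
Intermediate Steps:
V(h) = 86
(-42266 + 35663)/(V(113) + 3544) = (-42266 + 35663)/(86 + 3544) = -6603/3630 = -6603*1/3630 = -2201/1210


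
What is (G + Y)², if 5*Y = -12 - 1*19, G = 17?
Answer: 2916/25 ≈ 116.64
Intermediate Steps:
Y = -31/5 (Y = (-12 - 1*19)/5 = (-12 - 19)/5 = (⅕)*(-31) = -31/5 ≈ -6.2000)
(G + Y)² = (17 - 31/5)² = (54/5)² = 2916/25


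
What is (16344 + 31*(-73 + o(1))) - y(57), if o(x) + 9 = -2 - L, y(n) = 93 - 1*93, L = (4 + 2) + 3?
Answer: 13461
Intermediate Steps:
L = 9 (L = 6 + 3 = 9)
y(n) = 0 (y(n) = 93 - 93 = 0)
o(x) = -20 (o(x) = -9 + (-2 - 1*9) = -9 + (-2 - 9) = -9 - 11 = -20)
(16344 + 31*(-73 + o(1))) - y(57) = (16344 + 31*(-73 - 20)) - 1*0 = (16344 + 31*(-93)) + 0 = (16344 - 2883) + 0 = 13461 + 0 = 13461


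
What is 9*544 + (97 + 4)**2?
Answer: 15097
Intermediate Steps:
9*544 + (97 + 4)**2 = 4896 + 101**2 = 4896 + 10201 = 15097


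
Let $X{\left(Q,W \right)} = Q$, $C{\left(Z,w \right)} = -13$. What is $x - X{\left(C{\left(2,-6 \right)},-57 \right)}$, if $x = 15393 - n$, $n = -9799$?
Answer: $25205$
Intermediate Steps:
$x = 25192$ ($x = 15393 - -9799 = 15393 + 9799 = 25192$)
$x - X{\left(C{\left(2,-6 \right)},-57 \right)} = 25192 - -13 = 25192 + 13 = 25205$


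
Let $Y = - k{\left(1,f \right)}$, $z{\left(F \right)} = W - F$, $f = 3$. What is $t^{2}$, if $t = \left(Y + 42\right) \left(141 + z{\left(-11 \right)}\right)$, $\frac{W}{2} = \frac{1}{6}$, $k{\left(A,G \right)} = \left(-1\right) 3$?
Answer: $46991025$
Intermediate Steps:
$k{\left(A,G \right)} = -3$
$W = \frac{1}{3}$ ($W = \frac{2}{6} = 2 \cdot \frac{1}{6} = \frac{1}{3} \approx 0.33333$)
$z{\left(F \right)} = \frac{1}{3} - F$
$Y = 3$ ($Y = \left(-1\right) \left(-3\right) = 3$)
$t = 6855$ ($t = \left(3 + 42\right) \left(141 + \left(\frac{1}{3} - -11\right)\right) = 45 \left(141 + \left(\frac{1}{3} + 11\right)\right) = 45 \left(141 + \frac{34}{3}\right) = 45 \cdot \frac{457}{3} = 6855$)
$t^{2} = 6855^{2} = 46991025$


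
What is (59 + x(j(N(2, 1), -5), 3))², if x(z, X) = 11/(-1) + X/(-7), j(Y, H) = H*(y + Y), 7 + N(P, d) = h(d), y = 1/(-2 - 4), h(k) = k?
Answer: 110889/49 ≈ 2263.0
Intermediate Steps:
y = -⅙ (y = 1/(-6) = -⅙ ≈ -0.16667)
N(P, d) = -7 + d
j(Y, H) = H*(-⅙ + Y)
x(z, X) = -11 - X/7 (x(z, X) = 11*(-1) + X*(-⅐) = -11 - X/7)
(59 + x(j(N(2, 1), -5), 3))² = (59 + (-11 - ⅐*3))² = (59 + (-11 - 3/7))² = (59 - 80/7)² = (333/7)² = 110889/49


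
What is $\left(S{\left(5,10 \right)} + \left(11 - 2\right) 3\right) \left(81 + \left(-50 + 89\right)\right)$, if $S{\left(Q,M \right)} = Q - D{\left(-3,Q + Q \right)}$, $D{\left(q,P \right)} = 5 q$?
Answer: $5640$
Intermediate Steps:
$S{\left(Q,M \right)} = 15 + Q$ ($S{\left(Q,M \right)} = Q - 5 \left(-3\right) = Q - -15 = Q + 15 = 15 + Q$)
$\left(S{\left(5,10 \right)} + \left(11 - 2\right) 3\right) \left(81 + \left(-50 + 89\right)\right) = \left(\left(15 + 5\right) + \left(11 - 2\right) 3\right) \left(81 + \left(-50 + 89\right)\right) = \left(20 + 9 \cdot 3\right) \left(81 + 39\right) = \left(20 + 27\right) 120 = 47 \cdot 120 = 5640$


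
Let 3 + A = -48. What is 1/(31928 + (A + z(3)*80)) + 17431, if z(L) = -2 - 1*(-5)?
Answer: 559831428/32117 ≈ 17431.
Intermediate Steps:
z(L) = 3 (z(L) = -2 + 5 = 3)
A = -51 (A = -3 - 48 = -51)
1/(31928 + (A + z(3)*80)) + 17431 = 1/(31928 + (-51 + 3*80)) + 17431 = 1/(31928 + (-51 + 240)) + 17431 = 1/(31928 + 189) + 17431 = 1/32117 + 17431 = 559831428/32117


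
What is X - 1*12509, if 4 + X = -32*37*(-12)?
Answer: 1695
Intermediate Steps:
X = 14204 (X = -4 - 32*37*(-12) = -4 - 1184*(-12) = -4 + 14208 = 14204)
X - 1*12509 = 14204 - 1*12509 = 14204 - 12509 = 1695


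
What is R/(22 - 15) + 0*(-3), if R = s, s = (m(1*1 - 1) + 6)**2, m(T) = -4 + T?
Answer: 4/7 ≈ 0.57143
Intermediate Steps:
s = 4 (s = ((-4 + (1*1 - 1)) + 6)**2 = ((-4 + (1 - 1)) + 6)**2 = ((-4 + 0) + 6)**2 = (-4 + 6)**2 = 2**2 = 4)
R = 4
R/(22 - 15) + 0*(-3) = 4/(22 - 15) + 0*(-3) = 4/7 + 0 = 4/7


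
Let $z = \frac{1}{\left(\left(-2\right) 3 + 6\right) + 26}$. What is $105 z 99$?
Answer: $\frac{10395}{26} \approx 399.81$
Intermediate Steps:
$z = \frac{1}{26}$ ($z = \frac{1}{\left(-6 + 6\right) + 26} = \frac{1}{0 + 26} = \frac{1}{26} \approx 0.038462$)
$105 z 99 = 105 \cdot \frac{1}{26} \cdot 99 = \frac{105}{26} \cdot 99 = \frac{10395}{26}$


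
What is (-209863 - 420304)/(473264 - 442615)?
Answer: -630167/30649 ≈ -20.561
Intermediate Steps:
(-209863 - 420304)/(473264 - 442615) = -630167/30649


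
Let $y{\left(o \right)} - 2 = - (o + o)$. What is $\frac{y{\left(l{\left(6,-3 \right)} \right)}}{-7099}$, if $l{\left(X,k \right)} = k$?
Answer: $- \frac{8}{7099} \approx -0.0011269$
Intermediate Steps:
$y{\left(o \right)} = 2 - 2 o$ ($y{\left(o \right)} = 2 - \left(o + o\right) = 2 - 2 o$)
$\frac{y{\left(l{\left(6,-3 \right)} \right)}}{-7099} = \frac{2 - -6}{-7099} = \left(2 + 6\right) \left(- \frac{1}{7099}\right) = 8 \left(- \frac{1}{7099}\right) = - \frac{8}{7099}$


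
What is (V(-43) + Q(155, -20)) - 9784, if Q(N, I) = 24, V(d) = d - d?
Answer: -9760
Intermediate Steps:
V(d) = 0
(V(-43) + Q(155, -20)) - 9784 = (0 + 24) - 9784 = 24 - 9784 = -9760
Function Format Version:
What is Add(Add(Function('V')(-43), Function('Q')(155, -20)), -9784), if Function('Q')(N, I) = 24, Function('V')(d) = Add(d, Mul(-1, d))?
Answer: -9760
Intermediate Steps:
Function('V')(d) = 0
Add(Add(Function('V')(-43), Function('Q')(155, -20)), -9784) = Add(Add(0, 24), -9784) = Add(24, -9784) = -9760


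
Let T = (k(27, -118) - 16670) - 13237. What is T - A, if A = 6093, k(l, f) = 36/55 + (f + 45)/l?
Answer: -53463043/1485 ≈ -36002.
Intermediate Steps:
k(l, f) = 36/55 + (45 + f)/l (k(l, f) = 36*(1/55) + (45 + f)/l = 36/55 + (45 + f)/l)
T = -44414938/1485 (T = ((45 - 118 + (36/55)*27)/27 - 16670) - 13237 = ((45 - 118 + 972/55)/27 - 16670) - 13237 = ((1/27)*(-3043/55) - 16670) - 13237 = (-3043/1485 - 16670) - 13237 = -24757993/1485 - 13237 = -44414938/1485 ≈ -29909.)
T - A = -44414938/1485 - 1*6093 = -44414938/1485 - 6093 = -53463043/1485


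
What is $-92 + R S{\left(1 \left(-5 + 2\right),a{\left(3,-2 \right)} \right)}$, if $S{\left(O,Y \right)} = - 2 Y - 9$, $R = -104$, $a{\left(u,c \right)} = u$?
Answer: $1468$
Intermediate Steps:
$S{\left(O,Y \right)} = -9 - 2 Y$
$-92 + R S{\left(1 \left(-5 + 2\right),a{\left(3,-2 \right)} \right)} = -92 - 104 \left(-9 - 6\right) = -92 - -1560 = -92 + 1560 = 1468$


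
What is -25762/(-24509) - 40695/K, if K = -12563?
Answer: 1321041761/307906567 ≈ 4.2904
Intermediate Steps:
-25762/(-24509) - 40695/K = -25762/(-24509) - 40695/(-12563) = -25762*(-1/24509) - 40695*(-1/12563) = 25762/24509 + 40695/12563 = 1321041761/307906567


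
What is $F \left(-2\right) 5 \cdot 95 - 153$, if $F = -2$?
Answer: $1747$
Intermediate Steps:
$F \left(-2\right) 5 \cdot 95 - 153 = \left(-2\right) \left(-2\right) 5 \cdot 95 - 153 = 4 \cdot 5 \cdot 95 - 153 = 20 \cdot 95 - 153 = 1900 - 153 = 1747$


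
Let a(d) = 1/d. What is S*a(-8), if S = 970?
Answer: -485/4 ≈ -121.25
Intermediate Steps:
S*a(-8) = 970/(-8) = 970*(-⅛) = -485/4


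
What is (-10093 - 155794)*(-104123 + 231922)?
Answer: -21200192713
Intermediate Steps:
(-10093 - 155794)*(-104123 + 231922) = -165887*127799 = -21200192713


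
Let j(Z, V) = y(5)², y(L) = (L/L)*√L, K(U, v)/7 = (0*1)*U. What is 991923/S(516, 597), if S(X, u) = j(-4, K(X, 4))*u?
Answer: 330641/995 ≈ 332.30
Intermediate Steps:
K(U, v) = 0 (K(U, v) = 7*((0*1)*U) = 7*(0*U) = 7*0 = 0)
y(L) = √L (y(L) = 1*√L = √L)
j(Z, V) = 5 (j(Z, V) = (√5)² = 5)
S(X, u) = 5*u
991923/S(516, 597) = 991923/((5*597)) = 991923/2985 = 991923*(1/2985) = 330641/995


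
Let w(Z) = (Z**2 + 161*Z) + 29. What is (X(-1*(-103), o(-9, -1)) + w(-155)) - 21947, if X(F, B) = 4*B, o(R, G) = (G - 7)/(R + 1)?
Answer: -22844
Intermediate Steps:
o(R, G) = (-7 + G)/(1 + R)
w(Z) = 29 + Z**2 + 161*Z
(X(-1*(-103), o(-9, -1)) + w(-155)) - 21947 = (4*((-7 - 1)/(1 - 9)) + (29 + (-155)**2 + 161*(-155))) - 21947 = (4*(-8/(-8)) + (29 + 24025 - 24955)) - 21947 = (4*(-1/8*(-8)) - 901) - 21947 = (4*1 - 901) - 21947 = (4 - 901) - 21947 = -897 - 21947 = -22844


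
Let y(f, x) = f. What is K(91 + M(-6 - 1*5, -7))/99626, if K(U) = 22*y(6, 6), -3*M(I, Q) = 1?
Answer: 66/49813 ≈ 0.0013250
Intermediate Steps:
M(I, Q) = -⅓ (M(I, Q) = -⅓*1 = -⅓)
K(U) = 132 (K(U) = 22*6 = 132)
K(91 + M(-6 - 1*5, -7))/99626 = 132/99626 = 132*(1/99626) = 66/49813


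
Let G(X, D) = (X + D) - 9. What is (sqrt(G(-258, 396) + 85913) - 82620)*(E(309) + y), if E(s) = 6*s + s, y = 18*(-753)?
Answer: 941124420 - 11391*sqrt(86042) ≈ 9.3778e+8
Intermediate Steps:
y = -13554
E(s) = 7*s
G(X, D) = -9 + D + X (G(X, D) = (D + X) - 9 = -9 + D + X)
(sqrt(G(-258, 396) + 85913) - 82620)*(E(309) + y) = (sqrt((-9 + 396 - 258) + 85913) - 82620)*(7*309 - 13554) = (sqrt(129 + 85913) - 82620)*(2163 - 13554) = (sqrt(86042) - 82620)*(-11391) = (-82620 + sqrt(86042))*(-11391) = 941124420 - 11391*sqrt(86042)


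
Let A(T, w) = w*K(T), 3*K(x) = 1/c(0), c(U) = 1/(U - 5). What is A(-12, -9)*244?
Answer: 3660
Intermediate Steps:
c(U) = 1/(-5 + U)
K(x) = -5/3 (K(x) = 1/(3*(1/(-5 + 0))) = 1/(3*(1/(-5))) = 1/(3*(-⅕)) = (⅓)*(-5) = -5/3)
A(T, w) = -5*w/3 (A(T, w) = w*(-5/3) = -5*w/3)
A(-12, -9)*244 = -5/3*(-9)*244 = 15*244 = 3660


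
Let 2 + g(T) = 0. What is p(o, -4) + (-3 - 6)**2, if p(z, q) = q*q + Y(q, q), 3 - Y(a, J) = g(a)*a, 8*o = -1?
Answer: 92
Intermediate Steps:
o = -1/8 (o = (1/8)*(-1) = -1/8 ≈ -0.12500)
g(T) = -2 (g(T) = -2 + 0 = -2)
Y(a, J) = 3 + 2*a (Y(a, J) = 3 - (-2)*a = 3 + 2*a)
p(z, q) = 3 + q**2 + 2*q (p(z, q) = q*q + (3 + 2*q) = q**2 + (3 + 2*q) = 3 + q**2 + 2*q)
p(o, -4) + (-3 - 6)**2 = (3 + (-4)**2 + 2*(-4)) + (-3 - 6)**2 = (3 + 16 - 8) + (-9)**2 = 11 + 81 = 92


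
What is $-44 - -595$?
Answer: $551$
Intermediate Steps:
$-44 - -595 = -44 + 595 = 551$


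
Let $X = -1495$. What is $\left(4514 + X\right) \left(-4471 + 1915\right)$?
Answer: $-7716564$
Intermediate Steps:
$\left(4514 + X\right) \left(-4471 + 1915\right) = \left(4514 - 1495\right) \left(-4471 + 1915\right) = 3019 \left(-2556\right) = -7716564$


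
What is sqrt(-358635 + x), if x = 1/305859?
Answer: 16*I*sqrt(131055494758971)/305859 ≈ 598.86*I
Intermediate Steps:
x = 1/305859 ≈ 3.2695e-6
sqrt(-358635 + x) = sqrt(-358635 + 1/305859) = sqrt(-109691742464/305859) = 16*I*sqrt(131055494758971)/305859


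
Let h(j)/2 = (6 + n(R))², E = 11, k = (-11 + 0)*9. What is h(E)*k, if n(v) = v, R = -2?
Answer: -3168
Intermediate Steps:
k = -99 (k = -11*9 = -99)
h(j) = 32 (h(j) = 2*(6 - 2)² = 2*4² = 2*16 = 32)
h(E)*k = 32*(-99) = -3168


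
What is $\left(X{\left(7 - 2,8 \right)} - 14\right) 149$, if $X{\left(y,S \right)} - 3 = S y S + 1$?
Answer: $46190$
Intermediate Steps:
$X{\left(y,S \right)} = 4 + y S^{2}$ ($X{\left(y,S \right)} = 3 + \left(S y S + 1\right) = 3 + \left(y S^{2} + 1\right) = 3 + \left(1 + y S^{2}\right) = 4 + y S^{2}$)
$\left(X{\left(7 - 2,8 \right)} - 14\right) 149 = \left(\left(4 + \left(7 - 2\right) 8^{2}\right) - 14\right) 149 = \left(\left(4 + 5 \cdot 64\right) - 14\right) 149 = \left(\left(4 + 320\right) - 14\right) 149 = \left(324 - 14\right) 149 = 310 \cdot 149 = 46190$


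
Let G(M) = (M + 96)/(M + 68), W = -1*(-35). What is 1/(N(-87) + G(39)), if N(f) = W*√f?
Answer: 963/81346360 - 80143*I*√87/244039080 ≈ 1.1838e-5 - 0.0030631*I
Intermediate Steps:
W = 35
G(M) = (96 + M)/(68 + M)
N(f) = 35*√f
1/(N(-87) + G(39)) = 1/(35*√(-87) + (96 + 39)/(68 + 39)) = 1/(35*(I*√87) + 135/107) = 1/(35*I*√87 + (1/107)*135) = 1/(35*I*√87 + 135/107) = 1/(135/107 + 35*I*√87)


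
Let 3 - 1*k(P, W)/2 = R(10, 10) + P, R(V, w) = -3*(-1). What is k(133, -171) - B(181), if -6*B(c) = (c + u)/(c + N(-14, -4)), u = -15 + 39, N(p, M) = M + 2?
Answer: -285479/1074 ≈ -265.81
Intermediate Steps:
R(V, w) = 3
N(p, M) = 2 + M
u = 24
k(P, W) = -2*P (k(P, W) = 6 - 2*(3 + P) = 6 + (-6 - 2*P) = -2*P)
B(c) = -(24 + c)/(6*(-2 + c)) (B(c) = -(c + 24)/(6*(c + (2 - 4))) = -(24 + c)/(6*(c - 2)) = -(24 + c)/(6*(-2 + c)))
k(133, -171) - B(181) = -2*133 - (-24 - 1*181)/(6*(-2 + 181)) = -266 - (-24 - 181)/(6*179) = -266 - (-205)/(6*179) = -266 - 1*(-205/1074) = -266 + 205/1074 = -285479/1074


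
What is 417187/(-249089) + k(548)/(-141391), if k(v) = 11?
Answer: -58989227096/35218942799 ≈ -1.6749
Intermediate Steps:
417187/(-249089) + k(548)/(-141391) = 417187/(-249089) + 11/(-141391) = 417187*(-1/249089) + 11*(-1/141391) = -417187/249089 - 11/141391 = -58989227096/35218942799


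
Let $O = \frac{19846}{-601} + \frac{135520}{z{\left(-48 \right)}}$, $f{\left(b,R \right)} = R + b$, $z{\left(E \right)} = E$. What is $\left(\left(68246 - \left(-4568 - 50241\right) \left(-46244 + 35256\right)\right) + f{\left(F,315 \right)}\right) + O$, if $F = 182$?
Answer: $- \frac{1085722255855}{1803} \approx -6.0218 \cdot 10^{8}$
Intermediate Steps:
$O = - \frac{5150008}{1803}$ ($O = \frac{19846}{-601} + \frac{135520}{-48} = 19846 \left(- \frac{1}{601}\right) + 135520 \left(- \frac{1}{48}\right) = - \frac{19846}{601} - \frac{8470}{3} = - \frac{5150008}{1803} \approx -2856.4$)
$\left(\left(68246 - \left(-4568 - 50241\right) \left(-46244 + 35256\right)\right) + f{\left(F,315 \right)}\right) + O = \left(\left(68246 - \left(-4568 - 50241\right) \left(-46244 + 35256\right)\right) + \left(315 + 182\right)\right) - \frac{5150008}{1803} = \left(\left(68246 - \left(-54809\right) \left(-10988\right)\right) + 497\right) - \frac{5150008}{1803} = \left(\left(68246 - 602241292\right) + 497\right) - \frac{5150008}{1803} = \left(-602173046 + 497\right) - \frac{5150008}{1803} = -602172549 - \frac{5150008}{1803} = - \frac{1085722255855}{1803}$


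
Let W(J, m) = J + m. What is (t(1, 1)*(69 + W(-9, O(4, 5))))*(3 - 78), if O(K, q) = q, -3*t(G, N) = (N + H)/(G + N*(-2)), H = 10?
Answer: -17875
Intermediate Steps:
t(G, N) = -(10 + N)/(3*(G - 2*N)) (t(G, N) = -(N + 10)/(3*(G + N*(-2))) = -(10 + N)/(3*(G - 2*N)))
(t(1, 1)*(69 + W(-9, O(4, 5))))*(3 - 78) = (((-10 - 1*1)/(3*(1 - 2*1)))*(69 + (-9 + 5)))*(3 - 78) = (((-10 - 1)/(3*(1 - 2)))*(69 - 4))*(-75) = (((⅓)*(-11)/(-1))*65)*(-75) = (((⅓)*(-1)*(-11))*65)*(-75) = ((11/3)*65)*(-75) = (715/3)*(-75) = -17875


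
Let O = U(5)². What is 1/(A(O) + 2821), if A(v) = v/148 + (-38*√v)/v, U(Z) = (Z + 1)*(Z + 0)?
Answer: 555/1568327 ≈ 0.00035388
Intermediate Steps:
U(Z) = Z*(1 + Z) (U(Z) = (1 + Z)*Z = Z*(1 + Z))
O = 900 (O = (5*(1 + 5))² = (5*6)² = 30² = 900)
A(v) = -38/√v + v/148 (A(v) = v*(1/148) - 38/√v = v/148 - 38/√v = -38/√v + v/148)
1/(A(O) + 2821) = 1/((-38/√900 + (1/148)*900) + 2821) = 1/((-38*1/30 + 225/37) + 2821) = 1/((-19/15 + 225/37) + 2821) = 1/(2672/555 + 2821) = 1/(1568327/555) = 555/1568327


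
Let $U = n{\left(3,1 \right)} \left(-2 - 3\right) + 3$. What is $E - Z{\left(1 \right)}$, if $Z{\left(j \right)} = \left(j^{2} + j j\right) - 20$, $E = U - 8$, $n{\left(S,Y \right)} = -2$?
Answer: $23$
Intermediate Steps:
$U = 13$ ($U = - 2 \left(-2 - 3\right) + 3 = \left(-2\right) \left(-5\right) + 3 = 10 + 3 = 13$)
$E = 5$ ($E = 13 - 8 = 5$)
$Z{\left(j \right)} = -20 + 2 j^{2}$ ($Z{\left(j \right)} = \left(j^{2} + j^{2}\right) - 20 = 2 j^{2} - 20 = -20 + 2 j^{2}$)
$E - Z{\left(1 \right)} = 5 - \left(-20 + 2 \cdot 1^{2}\right) = 5 - \left(-20 + 2 \cdot 1\right) = 5 - \left(-20 + 2\right) = 5 - -18 = 5 + 18 = 23$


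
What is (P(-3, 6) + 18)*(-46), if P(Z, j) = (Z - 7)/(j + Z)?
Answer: -2024/3 ≈ -674.67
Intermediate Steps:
P(Z, j) = (-7 + Z)/(Z + j)
(P(-3, 6) + 18)*(-46) = ((-7 - 3)/(-3 + 6) + 18)*(-46) = (-10/3 + 18)*(-46) = (44/3)*(-46) = -2024/3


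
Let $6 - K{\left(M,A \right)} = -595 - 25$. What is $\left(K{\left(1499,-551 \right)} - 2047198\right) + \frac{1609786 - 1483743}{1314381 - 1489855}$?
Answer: $- \frac{359120301171}{175474} \approx -2.0466 \cdot 10^{6}$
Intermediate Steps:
$K{\left(M,A \right)} = 626$ ($K{\left(M,A \right)} = 6 - \left(-595 - 25\right) = 6 - -620 = 6 + 620 = 626$)
$\left(K{\left(1499,-551 \right)} - 2047198\right) + \frac{1609786 - 1483743}{1314381 - 1489855} = \left(626 - 2047198\right) + \frac{1609786 - 1483743}{1314381 - 1489855} = -2046572 + \frac{126043}{-175474} = -2046572 + 126043 \left(- \frac{1}{175474}\right) = -2046572 - \frac{126043}{175474} = - \frac{359120301171}{175474}$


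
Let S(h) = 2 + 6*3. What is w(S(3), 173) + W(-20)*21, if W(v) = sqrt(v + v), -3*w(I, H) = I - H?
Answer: 51 + 42*I*sqrt(10) ≈ 51.0 + 132.82*I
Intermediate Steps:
S(h) = 20 (S(h) = 2 + 18 = 20)
w(I, H) = -I/3 + H/3 (w(I, H) = -(I - H)/3 = -I/3 + H/3)
W(v) = sqrt(2)*sqrt(v) (W(v) = sqrt(2*v) = sqrt(2)*sqrt(v))
w(S(3), 173) + W(-20)*21 = (-1/3*20 + (1/3)*173) + (sqrt(2)*sqrt(-20))*21 = (-20/3 + 173/3) + (sqrt(2)*(2*I*sqrt(5)))*21 = 51 + (2*I*sqrt(10))*21 = 51 + 42*I*sqrt(10)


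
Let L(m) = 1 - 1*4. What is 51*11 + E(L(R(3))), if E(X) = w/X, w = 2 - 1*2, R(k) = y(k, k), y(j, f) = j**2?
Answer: 561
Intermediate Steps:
R(k) = k**2
w = 0 (w = 2 - 2 = 0)
L(m) = -3 (L(m) = 1 - 4 = -3)
E(X) = 0 (E(X) = 0/X = 0)
51*11 + E(L(R(3))) = 51*11 + 0 = 561 + 0 = 561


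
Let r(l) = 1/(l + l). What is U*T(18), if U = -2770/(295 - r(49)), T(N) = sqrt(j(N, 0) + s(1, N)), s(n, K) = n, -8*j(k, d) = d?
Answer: -271460/28909 ≈ -9.3902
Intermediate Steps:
r(l) = 1/(2*l)
j(k, d) = -d/8
T(N) = 1 (T(N) = sqrt(-1/8*0 + 1) = sqrt(0 + 1) = sqrt(1) = 1)
U = -271460/28909 (U = -2770/(295 - 1/(2*49)) = -2770/(295 - 1*1/98) = -2770/(295 - 1/98) = -2770/28909/98 = -2770*98/28909 = -271460/28909 ≈ -9.3902)
U*T(18) = -271460/28909*1 = -271460/28909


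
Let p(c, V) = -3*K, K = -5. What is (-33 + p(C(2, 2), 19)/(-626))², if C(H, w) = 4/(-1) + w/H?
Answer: 427372929/391876 ≈ 1090.6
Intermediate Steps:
C(H, w) = -4 + w/H (C(H, w) = 4*(-1) + w/H = -4 + w/H)
p(c, V) = 15 (p(c, V) = -3*(-5) = 15)
(-33 + p(C(2, 2), 19)/(-626))² = (-33 + 15/(-626))² = (-33 + 15*(-1/626))² = (-33 - 15/626)² = (-20673/626)² = 427372929/391876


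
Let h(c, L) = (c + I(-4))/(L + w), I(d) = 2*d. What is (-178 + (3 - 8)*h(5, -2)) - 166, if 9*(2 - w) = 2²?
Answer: -1511/4 ≈ -377.75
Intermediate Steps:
w = 14/9 (w = 2 - ⅑*2² = 2 - ⅑*4 = 2 - 4/9 = 14/9 ≈ 1.5556)
h(c, L) = (-8 + c)/(14/9 + L) (h(c, L) = (c + 2*(-4))/(L + 14/9) = (c - 8)/(14/9 + L) = (-8 + c)/(14/9 + L))
(-178 + (3 - 8)*h(5, -2)) - 166 = (-178 + (3 - 8)*(9*(-8 + 5)/(14 + 9*(-2)))) - 166 = (-178 - 45*(-3)/(14 - 18)) - 166 = (-178 - 45*(-3)/(-4)) - 166 = (-178 - 45*(-1)*(-3)/4) - 166 = (-178 - 5*27/4) - 166 = (-178 - 135/4) - 166 = -847/4 - 166 = -1511/4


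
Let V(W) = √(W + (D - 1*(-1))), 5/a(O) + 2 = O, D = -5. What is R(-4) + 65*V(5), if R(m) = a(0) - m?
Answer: 133/2 ≈ 66.500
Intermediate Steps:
a(O) = 5/(-2 + O)
V(W) = √(-4 + W) (V(W) = √(W + (-5 - 1*(-1))) = √(W + (-5 + 1)) = √(W - 4) = √(-4 + W))
R(m) = -5/2 - m (R(m) = 5/(-2 + 0) - m = 5/(-2) - m = 5*(-½) - m = -5/2 - m)
R(-4) + 65*V(5) = (-5/2 - 1*(-4)) + 65*√(-4 + 5) = (-5/2 + 4) + 65*√1 = 3/2 + 65*1 = 3/2 + 65 = 133/2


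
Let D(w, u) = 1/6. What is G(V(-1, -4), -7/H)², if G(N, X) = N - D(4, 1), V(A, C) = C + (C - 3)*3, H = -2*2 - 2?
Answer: 22801/36 ≈ 633.36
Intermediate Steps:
D(w, u) = ⅙
H = -6 (H = -4 - 2 = -6)
V(A, C) = -9 + 4*C (V(A, C) = C + (-3 + C)*3 = C + (-9 + 3*C) = -9 + 4*C)
G(N, X) = -⅙ + N (G(N, X) = N - 1*⅙ = N - ⅙ = -⅙ + N)
G(V(-1, -4), -7/H)² = (-⅙ + (-9 + 4*(-4)))² = (-⅙ + (-9 - 16))² = (-⅙ - 25)² = (-151/6)² = 22801/36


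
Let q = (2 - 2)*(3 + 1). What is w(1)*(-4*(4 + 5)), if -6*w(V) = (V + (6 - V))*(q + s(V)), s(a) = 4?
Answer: 144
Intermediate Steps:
q = 0 (q = 0*4 = 0)
w(V) = -4 (w(V) = -(V + (6 - V))*(0 + 4)/6 = -4)
w(1)*(-4*(4 + 5)) = -(-16)*(4 + 5) = -(-16)*9 = -4*(-36) = 144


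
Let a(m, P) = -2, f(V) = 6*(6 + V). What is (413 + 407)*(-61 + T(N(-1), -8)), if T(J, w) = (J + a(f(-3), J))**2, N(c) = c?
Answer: -42640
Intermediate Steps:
f(V) = 36 + 6*V
T(J, w) = (-2 + J)**2 (T(J, w) = (J - 2)**2 = (-2 + J)**2)
(413 + 407)*(-61 + T(N(-1), -8)) = (413 + 407)*(-61 + (-2 - 1)**2) = 820*(-61 + (-3)**2) = 820*(-61 + 9) = 820*(-52) = -42640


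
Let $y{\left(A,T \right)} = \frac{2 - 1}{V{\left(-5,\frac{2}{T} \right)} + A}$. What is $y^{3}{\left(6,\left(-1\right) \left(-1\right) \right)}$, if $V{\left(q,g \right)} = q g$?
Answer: $- \frac{1}{64} \approx -0.015625$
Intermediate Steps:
$V{\left(q,g \right)} = g q$
$y{\left(A,T \right)} = \frac{1}{A - \frac{10}{T}}$ ($y{\left(A,T \right)} = \frac{2 - 1}{\frac{2}{T} \left(-5\right) + A} = 1 \frac{1}{- \frac{10}{T} + A} = 1 \frac{1}{A - \frac{10}{T}} = \frac{1}{A - \frac{10}{T}}$)
$y^{3}{\left(6,\left(-1\right) \left(-1\right) \right)} = \left(\frac{\left(-1\right) \left(-1\right)}{-10 + 6 \left(\left(-1\right) \left(-1\right)\right)}\right)^{3} = \left(1 \frac{1}{-10 + 6 \cdot 1}\right)^{3} = \left(1 \frac{1}{-10 + 6}\right)^{3} = \left(1 \frac{1}{-4}\right)^{3} = \left(1 \left(- \frac{1}{4}\right)\right)^{3} = \left(- \frac{1}{4}\right)^{3} = - \frac{1}{64}$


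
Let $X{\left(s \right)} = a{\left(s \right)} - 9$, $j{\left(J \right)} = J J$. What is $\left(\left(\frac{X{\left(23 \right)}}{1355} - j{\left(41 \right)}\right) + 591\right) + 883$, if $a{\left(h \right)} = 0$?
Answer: $- \frac{280494}{1355} \approx -207.01$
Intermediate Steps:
$j{\left(J \right)} = J^{2}$
$X{\left(s \right)} = -9$ ($X{\left(s \right)} = 0 - 9 = -9$)
$\left(\left(\frac{X{\left(23 \right)}}{1355} - j{\left(41 \right)}\right) + 591\right) + 883 = \left(\left(- \frac{9}{1355} - 41^{2}\right) + 591\right) + 883 = \left(\left(\left(-9\right) \frac{1}{1355} - 1681\right) + 591\right) + 883 = \left(\left(- \frac{9}{1355} - 1681\right) + 591\right) + 883 = \left(- \frac{2277764}{1355} + 591\right) + 883 = - \frac{1476959}{1355} + 883 = - \frac{280494}{1355}$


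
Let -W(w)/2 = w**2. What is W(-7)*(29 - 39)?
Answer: 980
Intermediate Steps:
W(w) = -2*w**2
W(-7)*(29 - 39) = (-2*(-7)**2)*(29 - 39) = -2*49*(-10) = -98*(-10) = 980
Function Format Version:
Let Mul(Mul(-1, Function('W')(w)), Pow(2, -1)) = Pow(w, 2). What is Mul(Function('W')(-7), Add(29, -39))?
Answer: 980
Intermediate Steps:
Function('W')(w) = Mul(-2, Pow(w, 2))
Mul(Function('W')(-7), Add(29, -39)) = Mul(Mul(-2, Pow(-7, 2)), Add(29, -39)) = Mul(Mul(-2, 49), -10) = Mul(-98, -10) = 980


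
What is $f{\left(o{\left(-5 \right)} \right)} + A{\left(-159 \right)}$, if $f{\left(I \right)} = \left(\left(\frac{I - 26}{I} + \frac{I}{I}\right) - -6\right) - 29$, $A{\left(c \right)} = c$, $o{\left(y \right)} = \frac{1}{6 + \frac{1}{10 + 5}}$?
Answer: $- \frac{5066}{15} \approx -337.73$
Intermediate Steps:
$o{\left(y \right)} = \frac{15}{91}$ ($o{\left(y \right)} = \frac{1}{6 + \frac{1}{15}} = \frac{1}{\frac{91}{15}} = \frac{15}{91}$)
$f{\left(I \right)} = -22 + \frac{-26 + I}{I}$ ($f{\left(I \right)} = \left(\left(\frac{-26 + I}{I} + 1\right) + 6\right) - 29 = \left(\left(1 + \frac{-26 + I}{I}\right) + 6\right) - 29 = \left(7 + \frac{-26 + I}{I}\right) - 29 = -22 + \frac{-26 + I}{I}$)
$f{\left(o{\left(-5 \right)} \right)} + A{\left(-159 \right)} = \left(-21 - \frac{26}{\frac{15}{91}}\right) - 159 = \left(-21 - \frac{2366}{15}\right) - 159 = - \frac{2681}{15} - 159 = - \frac{5066}{15}$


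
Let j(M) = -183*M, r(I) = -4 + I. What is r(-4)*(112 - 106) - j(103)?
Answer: 18801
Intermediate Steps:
r(-4)*(112 - 106) - j(103) = (-4 - 4)*(112 - 106) - (-183)*103 = -8*6 - 1*(-18849) = -48 + 18849 = 18801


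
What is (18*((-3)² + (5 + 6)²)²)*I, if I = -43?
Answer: -13080600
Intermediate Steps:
(18*((-3)² + (5 + 6)²)²)*I = (18*((-3)² + (5 + 6)²)²)*(-43) = (18*(9 + 11²)²)*(-43) = (18*(9 + 121)²)*(-43) = (18*130²)*(-43) = (18*16900)*(-43) = 304200*(-43) = -13080600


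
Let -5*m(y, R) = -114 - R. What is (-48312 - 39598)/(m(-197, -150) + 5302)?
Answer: -219775/13237 ≈ -16.603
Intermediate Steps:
m(y, R) = 114/5 + R/5 (m(y, R) = -(-114 - R)/5 = 114/5 + R/5)
(-48312 - 39598)/(m(-197, -150) + 5302) = (-48312 - 39598)/((114/5 + (⅕)*(-150)) + 5302) = -87910/((114/5 - 30) + 5302) = -87910/(-36/5 + 5302) = -87910/26474/5 = -87910*5/26474 = -219775/13237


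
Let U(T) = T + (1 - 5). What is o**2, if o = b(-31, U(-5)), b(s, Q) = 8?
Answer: 64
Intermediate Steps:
U(T) = -4 + T (U(T) = T - 4 = -4 + T)
o = 8
o**2 = 8**2 = 64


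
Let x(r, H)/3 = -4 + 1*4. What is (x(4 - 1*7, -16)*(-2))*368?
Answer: 0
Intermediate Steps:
x(r, H) = 0 (x(r, H) = 3*(-4 + 1*4) = 3*(-4 + 4) = 3*0 = 0)
(x(4 - 1*7, -16)*(-2))*368 = (0*(-2))*368 = 0*368 = 0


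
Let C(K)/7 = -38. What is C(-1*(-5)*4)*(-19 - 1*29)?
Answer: 12768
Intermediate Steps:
C(K) = -266 (C(K) = 7*(-38) = -266)
C(-1*(-5)*4)*(-19 - 1*29) = -266*(-19 - 1*29) = -266*(-19 - 29) = -266*(-48) = 12768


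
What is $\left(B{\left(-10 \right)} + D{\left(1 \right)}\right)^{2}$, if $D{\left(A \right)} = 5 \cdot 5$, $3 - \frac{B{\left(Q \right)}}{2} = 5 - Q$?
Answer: $1$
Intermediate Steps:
$B{\left(Q \right)} = -4 + 2 Q$ ($B{\left(Q \right)} = 6 - 2 \left(5 - Q\right) = 6 + \left(-10 + 2 Q\right) = -4 + 2 Q$)
$D{\left(A \right)} = 25$
$\left(B{\left(-10 \right)} + D{\left(1 \right)}\right)^{2} = \left(\left(-4 + 2 \left(-10\right)\right) + 25\right)^{2} = \left(\left(-4 - 20\right) + 25\right)^{2} = \left(-24 + 25\right)^{2} = 1^{2} = 1$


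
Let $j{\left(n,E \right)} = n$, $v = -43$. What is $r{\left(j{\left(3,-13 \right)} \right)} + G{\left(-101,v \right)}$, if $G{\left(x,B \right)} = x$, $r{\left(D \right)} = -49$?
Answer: $-150$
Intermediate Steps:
$r{\left(j{\left(3,-13 \right)} \right)} + G{\left(-101,v \right)} = -49 - 101 = -150$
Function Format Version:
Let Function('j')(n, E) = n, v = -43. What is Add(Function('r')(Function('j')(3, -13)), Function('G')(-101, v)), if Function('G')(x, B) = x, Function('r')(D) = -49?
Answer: -150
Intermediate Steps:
Add(Function('r')(Function('j')(3, -13)), Function('G')(-101, v)) = Add(-49, -101) = -150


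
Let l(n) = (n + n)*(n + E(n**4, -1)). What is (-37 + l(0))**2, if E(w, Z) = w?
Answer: 1369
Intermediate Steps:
l(n) = 2*n*(n + n**4) (l(n) = (n + n)*(n + n**4) = (2*n)*(n + n**4) = 2*n*(n + n**4))
(-37 + l(0))**2 = (-37 + 2*0**2*(1 + 0**3))**2 = (-37 + 2*0*(1 + 0))**2 = (-37 + 2*0*1)**2 = (-37 + 0)**2 = (-37)**2 = 1369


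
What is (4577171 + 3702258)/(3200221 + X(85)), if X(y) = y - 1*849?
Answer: 8279429/3199457 ≈ 2.5878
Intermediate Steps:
X(y) = -849 + y (X(y) = y - 849 = -849 + y)
(4577171 + 3702258)/(3200221 + X(85)) = (4577171 + 3702258)/(3200221 + (-849 + 85)) = 8279429/(3200221 - 764) = 8279429/3199457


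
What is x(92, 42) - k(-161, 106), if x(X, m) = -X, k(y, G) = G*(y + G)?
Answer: 5738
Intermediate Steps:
k(y, G) = G*(G + y)
x(92, 42) - k(-161, 106) = -1*92 - 106*(106 - 161) = -92 - 106*(-55) = -92 - 1*(-5830) = -92 + 5830 = 5738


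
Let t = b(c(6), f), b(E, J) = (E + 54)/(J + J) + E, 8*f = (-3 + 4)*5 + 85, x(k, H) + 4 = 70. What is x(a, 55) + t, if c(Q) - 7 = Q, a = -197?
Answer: 3689/45 ≈ 81.978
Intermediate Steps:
c(Q) = 7 + Q
x(k, H) = 66 (x(k, H) = -4 + 70 = 66)
f = 45/4 (f = ((-3 + 4)*5 + 85)/8 = (1*5 + 85)/8 = (5 + 85)/8 = (1/8)*90 = 45/4 ≈ 11.250)
b(E, J) = E + (54 + E)/(2*J) (b(E, J) = (54 + E)/((2*J)) + E = (54 + E)*(1/(2*J)) + E = (54 + E)/(2*J) + E = E + (54 + E)/(2*J))
t = 719/45 (t = (27 + (7 + 6)/2 + (7 + 6)*(45/4))/(45/4) = 4*(27 + (1/2)*13 + 13*(45/4))/45 = 4*(27 + 13/2 + 585/4)/45 = (4/45)*(719/4) = 719/45 ≈ 15.978)
x(a, 55) + t = 66 + 719/45 = 3689/45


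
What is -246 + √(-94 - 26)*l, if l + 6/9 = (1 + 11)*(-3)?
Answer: -246 - 220*I*√30/3 ≈ -246.0 - 401.66*I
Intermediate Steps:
l = -110/3 (l = -⅔ + (1 + 11)*(-3) = -⅔ + 12*(-3) = -⅔ - 36 = -110/3 ≈ -36.667)
-246 + √(-94 - 26)*l = -246 + √(-94 - 26)*(-110/3) = -246 + √(-120)*(-110/3) = -246 + (2*I*√30)*(-110/3) = -246 - 220*I*√30/3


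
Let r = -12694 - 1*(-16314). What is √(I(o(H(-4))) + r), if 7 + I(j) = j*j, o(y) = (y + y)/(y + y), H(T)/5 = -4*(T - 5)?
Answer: √3614 ≈ 60.117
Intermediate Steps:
H(T) = 100 - 20*T (H(T) = 5*(-4*(T - 5)) = 5*(-4*(-5 + T)) = 5*(20 - 4*T) = 100 - 20*T)
o(y) = 1 (o(y) = (2*y)/((2*y)) = (2*y)*(1/(2*y)) = 1)
I(j) = -7 + j² (I(j) = -7 + j*j = -7 + j²)
r = 3620 (r = -12694 + 16314 = 3620)
√(I(o(H(-4))) + r) = √((-7 + 1²) + 3620) = √((-7 + 1) + 3620) = √(-6 + 3620) = √3614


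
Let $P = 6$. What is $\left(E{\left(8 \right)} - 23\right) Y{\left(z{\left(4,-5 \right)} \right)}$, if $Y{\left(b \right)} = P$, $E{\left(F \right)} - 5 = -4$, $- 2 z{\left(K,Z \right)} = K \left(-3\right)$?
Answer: $-132$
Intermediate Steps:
$z{\left(K,Z \right)} = \frac{3 K}{2}$ ($z{\left(K,Z \right)} = - \frac{K \left(-3\right)}{2} = - \frac{\left(-3\right) K}{2} = \frac{3 K}{2}$)
$E{\left(F \right)} = 1$ ($E{\left(F \right)} = 5 - 4 = 1$)
$Y{\left(b \right)} = 6$
$\left(E{\left(8 \right)} - 23\right) Y{\left(z{\left(4,-5 \right)} \right)} = \left(1 - 23\right) 6 = \left(-22\right) 6 = -132$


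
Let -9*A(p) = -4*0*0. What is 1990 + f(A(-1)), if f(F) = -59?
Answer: 1931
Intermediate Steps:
A(p) = 0 (A(p) = -(-4*0)*0/9 = -0*0 = -⅑*0 = 0)
1990 + f(A(-1)) = 1990 - 59 = 1931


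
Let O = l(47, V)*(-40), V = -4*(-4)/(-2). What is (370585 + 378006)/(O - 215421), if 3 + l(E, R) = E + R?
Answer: -748591/216861 ≈ -3.4519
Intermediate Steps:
V = -8 (V = 16*(-½) = -8)
l(E, R) = -3 + E + R (l(E, R) = -3 + (E + R) = -3 + E + R)
O = -1440 (O = (-3 + 47 - 8)*(-40) = 36*(-40) = -1440)
(370585 + 378006)/(O - 215421) = (370585 + 378006)/(-1440 - 215421) = 748591/(-216861) = 748591*(-1/216861) = -748591/216861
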